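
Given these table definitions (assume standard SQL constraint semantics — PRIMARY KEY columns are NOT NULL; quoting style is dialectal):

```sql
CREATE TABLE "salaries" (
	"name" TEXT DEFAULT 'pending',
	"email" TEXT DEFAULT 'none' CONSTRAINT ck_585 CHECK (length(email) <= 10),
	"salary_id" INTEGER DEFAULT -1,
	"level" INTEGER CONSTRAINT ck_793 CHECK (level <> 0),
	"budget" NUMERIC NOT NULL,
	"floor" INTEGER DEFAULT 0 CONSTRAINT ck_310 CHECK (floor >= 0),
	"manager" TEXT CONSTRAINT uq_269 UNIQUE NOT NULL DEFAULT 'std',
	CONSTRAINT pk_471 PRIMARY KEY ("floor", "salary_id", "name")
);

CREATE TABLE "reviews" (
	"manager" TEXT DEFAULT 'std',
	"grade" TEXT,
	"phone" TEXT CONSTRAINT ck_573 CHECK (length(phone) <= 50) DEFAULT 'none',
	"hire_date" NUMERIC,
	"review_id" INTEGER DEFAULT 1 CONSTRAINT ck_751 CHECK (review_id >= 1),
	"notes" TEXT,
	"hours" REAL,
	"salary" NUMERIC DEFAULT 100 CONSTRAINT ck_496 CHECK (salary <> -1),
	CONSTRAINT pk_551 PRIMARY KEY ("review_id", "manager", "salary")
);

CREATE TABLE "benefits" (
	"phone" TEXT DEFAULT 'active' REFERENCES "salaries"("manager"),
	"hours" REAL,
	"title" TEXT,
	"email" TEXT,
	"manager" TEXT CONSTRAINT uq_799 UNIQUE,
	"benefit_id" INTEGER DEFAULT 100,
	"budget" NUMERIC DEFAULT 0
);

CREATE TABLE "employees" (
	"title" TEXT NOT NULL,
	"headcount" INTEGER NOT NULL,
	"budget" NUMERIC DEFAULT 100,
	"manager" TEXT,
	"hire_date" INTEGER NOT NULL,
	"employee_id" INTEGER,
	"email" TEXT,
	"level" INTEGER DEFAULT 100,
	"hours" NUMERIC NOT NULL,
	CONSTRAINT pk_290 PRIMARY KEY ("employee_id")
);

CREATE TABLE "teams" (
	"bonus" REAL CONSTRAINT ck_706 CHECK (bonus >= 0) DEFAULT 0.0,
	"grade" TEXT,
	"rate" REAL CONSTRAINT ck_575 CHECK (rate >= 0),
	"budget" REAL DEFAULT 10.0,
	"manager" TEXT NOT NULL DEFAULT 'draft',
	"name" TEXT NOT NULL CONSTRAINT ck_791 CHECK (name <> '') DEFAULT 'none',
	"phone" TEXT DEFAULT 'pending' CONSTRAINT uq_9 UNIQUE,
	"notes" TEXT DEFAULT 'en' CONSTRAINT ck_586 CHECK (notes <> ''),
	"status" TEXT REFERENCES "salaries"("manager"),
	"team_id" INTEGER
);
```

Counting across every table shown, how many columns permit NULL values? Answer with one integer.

salaries: 2 nullable (email, level — PK (floor, salary_id, name) and explicit NOT NULL columns excluded).
reviews: 5 nullable (grade, phone, hire_date, notes, hours — PK (review_id, manager, salary) and explicit NOT NULL columns excluded).
benefits: 7 nullable (phone, hours, title, email, manager, benefit_id, budget — PK none and explicit NOT NULL columns excluded).
employees: 4 nullable (budget, manager, email, level — PK (employee_id) and explicit NOT NULL columns excluded).
teams: 8 nullable (bonus, grade, rate, budget, phone, notes, status, team_id — PK none and explicit NOT NULL columns excluded).
Total: 2 + 5 + 7 + 4 + 8 = 26.

26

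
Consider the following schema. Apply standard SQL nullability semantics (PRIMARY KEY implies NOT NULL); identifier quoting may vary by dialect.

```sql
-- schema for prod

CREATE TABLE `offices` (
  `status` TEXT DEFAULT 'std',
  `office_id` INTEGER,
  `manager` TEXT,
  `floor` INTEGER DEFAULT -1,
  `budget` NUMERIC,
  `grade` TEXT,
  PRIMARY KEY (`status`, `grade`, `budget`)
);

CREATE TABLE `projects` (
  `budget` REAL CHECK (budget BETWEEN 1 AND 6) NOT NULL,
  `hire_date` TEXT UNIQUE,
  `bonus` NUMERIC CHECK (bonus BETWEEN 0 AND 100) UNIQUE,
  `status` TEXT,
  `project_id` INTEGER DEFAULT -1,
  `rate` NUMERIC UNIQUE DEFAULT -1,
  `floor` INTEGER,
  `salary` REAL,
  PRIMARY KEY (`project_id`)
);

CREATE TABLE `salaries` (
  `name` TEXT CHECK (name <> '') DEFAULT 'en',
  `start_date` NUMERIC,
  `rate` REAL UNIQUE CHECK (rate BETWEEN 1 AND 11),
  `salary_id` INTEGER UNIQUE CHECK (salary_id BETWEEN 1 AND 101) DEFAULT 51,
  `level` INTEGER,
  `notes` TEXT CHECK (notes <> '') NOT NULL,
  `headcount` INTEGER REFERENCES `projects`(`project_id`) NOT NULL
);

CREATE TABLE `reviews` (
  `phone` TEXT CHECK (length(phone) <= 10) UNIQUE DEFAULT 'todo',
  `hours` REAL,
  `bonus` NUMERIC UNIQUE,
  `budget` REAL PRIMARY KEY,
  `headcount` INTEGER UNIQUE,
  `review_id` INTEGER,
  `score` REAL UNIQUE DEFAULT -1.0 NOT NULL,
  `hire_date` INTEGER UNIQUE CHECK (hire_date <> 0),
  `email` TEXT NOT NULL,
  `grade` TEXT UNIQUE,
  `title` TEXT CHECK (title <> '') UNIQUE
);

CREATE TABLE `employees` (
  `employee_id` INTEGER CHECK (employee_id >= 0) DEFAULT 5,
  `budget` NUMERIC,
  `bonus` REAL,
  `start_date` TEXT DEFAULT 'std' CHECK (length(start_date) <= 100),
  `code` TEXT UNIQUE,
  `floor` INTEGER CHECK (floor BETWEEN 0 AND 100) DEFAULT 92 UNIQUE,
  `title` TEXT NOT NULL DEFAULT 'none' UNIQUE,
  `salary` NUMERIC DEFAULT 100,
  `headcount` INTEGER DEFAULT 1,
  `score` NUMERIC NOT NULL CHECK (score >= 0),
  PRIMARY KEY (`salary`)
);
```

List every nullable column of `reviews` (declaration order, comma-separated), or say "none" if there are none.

- phone: CHECK does not forbid NULL (a CHECK constraint passes when its expression is NULL) → nullable.
- hours: no NOT NULL constraint applies → nullable.
- bonus: UNIQUE does not imply NOT NULL → nullable.
- budget: part of the PRIMARY KEY, which implies NOT NULL → not nullable.
- headcount: UNIQUE does not imply NOT NULL → nullable.
- review_id: no NOT NULL constraint applies → nullable.
- score: declared NOT NULL → not nullable.
- hire_date: CHECK does not forbid NULL (a CHECK constraint passes when its expression is NULL) → nullable.
- email: declared NOT NULL → not nullable.
- grade: UNIQUE does not imply NOT NULL → nullable.
- title: CHECK does not forbid NULL (a CHECK constraint passes when its expression is NULL) → nullable.

phone, hours, bonus, headcount, review_id, hire_date, grade, title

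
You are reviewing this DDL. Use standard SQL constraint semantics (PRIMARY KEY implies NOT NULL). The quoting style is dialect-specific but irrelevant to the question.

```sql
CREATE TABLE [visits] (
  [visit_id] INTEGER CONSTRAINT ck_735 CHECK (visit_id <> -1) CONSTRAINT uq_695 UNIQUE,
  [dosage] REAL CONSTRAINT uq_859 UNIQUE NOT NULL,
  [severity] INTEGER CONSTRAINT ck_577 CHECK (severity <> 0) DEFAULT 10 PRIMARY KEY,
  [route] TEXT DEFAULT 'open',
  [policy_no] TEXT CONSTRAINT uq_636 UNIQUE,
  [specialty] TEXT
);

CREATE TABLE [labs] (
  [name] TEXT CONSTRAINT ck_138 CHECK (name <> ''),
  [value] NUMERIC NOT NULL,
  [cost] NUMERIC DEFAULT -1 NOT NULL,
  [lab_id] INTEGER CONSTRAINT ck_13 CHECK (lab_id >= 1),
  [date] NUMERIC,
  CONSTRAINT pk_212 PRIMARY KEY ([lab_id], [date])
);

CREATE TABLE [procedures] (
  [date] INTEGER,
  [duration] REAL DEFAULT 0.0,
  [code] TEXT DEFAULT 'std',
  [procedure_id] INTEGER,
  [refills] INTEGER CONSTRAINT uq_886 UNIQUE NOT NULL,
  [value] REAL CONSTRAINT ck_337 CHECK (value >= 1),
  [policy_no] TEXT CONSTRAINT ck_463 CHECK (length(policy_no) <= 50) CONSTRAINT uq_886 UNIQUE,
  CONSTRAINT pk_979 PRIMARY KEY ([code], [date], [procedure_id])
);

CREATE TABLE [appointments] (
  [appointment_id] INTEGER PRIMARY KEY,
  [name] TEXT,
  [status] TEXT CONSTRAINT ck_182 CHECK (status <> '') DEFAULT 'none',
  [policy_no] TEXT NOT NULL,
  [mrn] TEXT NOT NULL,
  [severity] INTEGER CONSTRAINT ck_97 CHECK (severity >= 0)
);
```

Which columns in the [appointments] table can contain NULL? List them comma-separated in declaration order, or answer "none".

- appointment_id: part of the PRIMARY KEY, which implies NOT NULL → not nullable.
- name: no NOT NULL constraint applies → nullable.
- status: CHECK does not forbid NULL (a CHECK constraint passes when its expression is NULL) → nullable.
- policy_no: declared NOT NULL → not nullable.
- mrn: declared NOT NULL → not nullable.
- severity: CHECK does not forbid NULL (a CHECK constraint passes when its expression is NULL) → nullable.

name, status, severity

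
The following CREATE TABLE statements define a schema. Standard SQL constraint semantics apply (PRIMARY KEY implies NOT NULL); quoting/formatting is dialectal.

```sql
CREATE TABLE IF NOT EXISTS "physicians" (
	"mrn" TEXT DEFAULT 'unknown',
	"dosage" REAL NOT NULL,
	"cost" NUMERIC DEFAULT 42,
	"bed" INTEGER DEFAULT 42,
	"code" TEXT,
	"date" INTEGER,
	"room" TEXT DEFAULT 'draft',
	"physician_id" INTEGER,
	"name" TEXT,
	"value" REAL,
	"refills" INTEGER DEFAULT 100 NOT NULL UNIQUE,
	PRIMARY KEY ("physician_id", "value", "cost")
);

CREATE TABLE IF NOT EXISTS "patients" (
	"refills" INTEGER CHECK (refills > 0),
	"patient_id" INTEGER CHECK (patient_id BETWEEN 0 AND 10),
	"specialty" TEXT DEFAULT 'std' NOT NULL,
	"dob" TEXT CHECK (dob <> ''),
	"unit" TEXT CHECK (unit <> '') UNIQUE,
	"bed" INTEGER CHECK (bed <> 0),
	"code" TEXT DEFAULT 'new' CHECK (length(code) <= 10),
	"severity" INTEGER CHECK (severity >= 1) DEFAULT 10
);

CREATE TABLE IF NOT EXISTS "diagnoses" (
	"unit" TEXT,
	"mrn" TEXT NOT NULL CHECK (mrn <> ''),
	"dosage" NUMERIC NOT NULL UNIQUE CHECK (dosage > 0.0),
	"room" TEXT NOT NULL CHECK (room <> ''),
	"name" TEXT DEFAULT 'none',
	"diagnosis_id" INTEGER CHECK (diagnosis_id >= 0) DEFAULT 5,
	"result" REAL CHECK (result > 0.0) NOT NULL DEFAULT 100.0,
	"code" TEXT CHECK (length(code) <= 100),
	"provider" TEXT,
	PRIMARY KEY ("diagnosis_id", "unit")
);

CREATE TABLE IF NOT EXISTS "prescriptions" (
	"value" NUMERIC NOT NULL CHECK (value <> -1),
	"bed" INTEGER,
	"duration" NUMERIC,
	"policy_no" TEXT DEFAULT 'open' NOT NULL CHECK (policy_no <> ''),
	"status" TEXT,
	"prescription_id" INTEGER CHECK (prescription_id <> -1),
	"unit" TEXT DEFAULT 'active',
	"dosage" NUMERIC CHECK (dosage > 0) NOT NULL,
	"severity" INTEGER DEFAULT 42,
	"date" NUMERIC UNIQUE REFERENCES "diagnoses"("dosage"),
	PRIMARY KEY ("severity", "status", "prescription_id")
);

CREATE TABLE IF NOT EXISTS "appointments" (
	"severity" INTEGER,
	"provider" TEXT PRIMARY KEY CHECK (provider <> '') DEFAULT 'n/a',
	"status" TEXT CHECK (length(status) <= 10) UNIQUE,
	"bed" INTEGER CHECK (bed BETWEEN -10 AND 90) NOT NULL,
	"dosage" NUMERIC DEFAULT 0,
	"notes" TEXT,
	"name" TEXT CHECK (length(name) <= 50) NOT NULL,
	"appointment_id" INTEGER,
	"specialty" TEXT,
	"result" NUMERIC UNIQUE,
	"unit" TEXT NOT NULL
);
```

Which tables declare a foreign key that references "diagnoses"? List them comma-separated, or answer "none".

- prescriptions.date references diagnoses(dosage).

prescriptions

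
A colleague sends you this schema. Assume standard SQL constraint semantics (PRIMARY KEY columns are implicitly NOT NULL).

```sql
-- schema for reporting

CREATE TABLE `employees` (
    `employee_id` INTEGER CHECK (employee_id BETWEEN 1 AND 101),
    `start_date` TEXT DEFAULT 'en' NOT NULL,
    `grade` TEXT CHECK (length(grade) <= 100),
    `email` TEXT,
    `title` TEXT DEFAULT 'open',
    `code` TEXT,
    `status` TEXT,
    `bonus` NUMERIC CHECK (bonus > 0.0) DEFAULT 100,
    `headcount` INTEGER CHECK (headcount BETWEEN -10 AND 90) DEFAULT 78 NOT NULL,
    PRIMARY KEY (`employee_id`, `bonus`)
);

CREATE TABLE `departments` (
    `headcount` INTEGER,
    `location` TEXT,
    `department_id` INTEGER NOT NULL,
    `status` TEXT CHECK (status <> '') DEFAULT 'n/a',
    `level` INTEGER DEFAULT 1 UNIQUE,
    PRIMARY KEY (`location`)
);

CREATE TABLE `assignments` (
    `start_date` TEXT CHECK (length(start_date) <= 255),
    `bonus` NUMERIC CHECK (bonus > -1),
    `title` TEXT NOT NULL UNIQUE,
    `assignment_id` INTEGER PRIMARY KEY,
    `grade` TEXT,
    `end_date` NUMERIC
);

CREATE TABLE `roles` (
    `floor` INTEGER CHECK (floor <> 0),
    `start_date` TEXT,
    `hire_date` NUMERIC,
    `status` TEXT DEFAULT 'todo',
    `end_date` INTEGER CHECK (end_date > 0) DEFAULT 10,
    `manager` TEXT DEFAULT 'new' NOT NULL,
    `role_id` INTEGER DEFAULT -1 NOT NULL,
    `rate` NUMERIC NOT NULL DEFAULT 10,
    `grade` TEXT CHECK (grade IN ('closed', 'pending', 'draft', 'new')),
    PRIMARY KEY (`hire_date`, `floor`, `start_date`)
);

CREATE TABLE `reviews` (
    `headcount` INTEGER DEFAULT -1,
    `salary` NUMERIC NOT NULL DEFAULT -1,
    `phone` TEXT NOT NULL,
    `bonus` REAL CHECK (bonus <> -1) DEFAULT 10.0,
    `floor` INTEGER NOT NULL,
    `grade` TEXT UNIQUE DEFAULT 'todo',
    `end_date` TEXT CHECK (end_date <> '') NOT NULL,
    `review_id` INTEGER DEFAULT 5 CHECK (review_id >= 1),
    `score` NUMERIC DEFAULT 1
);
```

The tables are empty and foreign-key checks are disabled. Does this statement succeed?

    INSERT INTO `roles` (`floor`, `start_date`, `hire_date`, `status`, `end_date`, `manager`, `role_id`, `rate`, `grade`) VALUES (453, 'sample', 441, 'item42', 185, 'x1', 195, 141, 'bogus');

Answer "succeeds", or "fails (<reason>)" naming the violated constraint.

The value 'bogus' for grade violates CHECK (grade IN ('closed', 'pending', 'draft', 'new')).

fails (CHECK on grade)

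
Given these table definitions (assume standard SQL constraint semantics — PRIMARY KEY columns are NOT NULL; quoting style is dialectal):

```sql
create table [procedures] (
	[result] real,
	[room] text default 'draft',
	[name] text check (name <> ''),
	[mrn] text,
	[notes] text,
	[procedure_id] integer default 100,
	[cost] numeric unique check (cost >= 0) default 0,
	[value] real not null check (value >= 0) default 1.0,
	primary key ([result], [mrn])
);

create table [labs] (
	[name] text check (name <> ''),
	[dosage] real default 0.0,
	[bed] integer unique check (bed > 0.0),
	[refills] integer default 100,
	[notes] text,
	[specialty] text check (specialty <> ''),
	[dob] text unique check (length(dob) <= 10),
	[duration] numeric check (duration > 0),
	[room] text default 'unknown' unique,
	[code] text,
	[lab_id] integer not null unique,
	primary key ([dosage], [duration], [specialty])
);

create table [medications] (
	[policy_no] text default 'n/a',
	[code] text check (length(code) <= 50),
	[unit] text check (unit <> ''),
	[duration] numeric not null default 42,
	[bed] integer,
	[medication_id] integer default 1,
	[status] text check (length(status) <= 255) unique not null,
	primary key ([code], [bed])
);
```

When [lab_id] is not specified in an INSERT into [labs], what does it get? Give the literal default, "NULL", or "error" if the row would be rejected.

lab_id has no DEFAULT clause.
Omitting it would insert NULL, but it is declared NOT NULL, so the INSERT fails.

error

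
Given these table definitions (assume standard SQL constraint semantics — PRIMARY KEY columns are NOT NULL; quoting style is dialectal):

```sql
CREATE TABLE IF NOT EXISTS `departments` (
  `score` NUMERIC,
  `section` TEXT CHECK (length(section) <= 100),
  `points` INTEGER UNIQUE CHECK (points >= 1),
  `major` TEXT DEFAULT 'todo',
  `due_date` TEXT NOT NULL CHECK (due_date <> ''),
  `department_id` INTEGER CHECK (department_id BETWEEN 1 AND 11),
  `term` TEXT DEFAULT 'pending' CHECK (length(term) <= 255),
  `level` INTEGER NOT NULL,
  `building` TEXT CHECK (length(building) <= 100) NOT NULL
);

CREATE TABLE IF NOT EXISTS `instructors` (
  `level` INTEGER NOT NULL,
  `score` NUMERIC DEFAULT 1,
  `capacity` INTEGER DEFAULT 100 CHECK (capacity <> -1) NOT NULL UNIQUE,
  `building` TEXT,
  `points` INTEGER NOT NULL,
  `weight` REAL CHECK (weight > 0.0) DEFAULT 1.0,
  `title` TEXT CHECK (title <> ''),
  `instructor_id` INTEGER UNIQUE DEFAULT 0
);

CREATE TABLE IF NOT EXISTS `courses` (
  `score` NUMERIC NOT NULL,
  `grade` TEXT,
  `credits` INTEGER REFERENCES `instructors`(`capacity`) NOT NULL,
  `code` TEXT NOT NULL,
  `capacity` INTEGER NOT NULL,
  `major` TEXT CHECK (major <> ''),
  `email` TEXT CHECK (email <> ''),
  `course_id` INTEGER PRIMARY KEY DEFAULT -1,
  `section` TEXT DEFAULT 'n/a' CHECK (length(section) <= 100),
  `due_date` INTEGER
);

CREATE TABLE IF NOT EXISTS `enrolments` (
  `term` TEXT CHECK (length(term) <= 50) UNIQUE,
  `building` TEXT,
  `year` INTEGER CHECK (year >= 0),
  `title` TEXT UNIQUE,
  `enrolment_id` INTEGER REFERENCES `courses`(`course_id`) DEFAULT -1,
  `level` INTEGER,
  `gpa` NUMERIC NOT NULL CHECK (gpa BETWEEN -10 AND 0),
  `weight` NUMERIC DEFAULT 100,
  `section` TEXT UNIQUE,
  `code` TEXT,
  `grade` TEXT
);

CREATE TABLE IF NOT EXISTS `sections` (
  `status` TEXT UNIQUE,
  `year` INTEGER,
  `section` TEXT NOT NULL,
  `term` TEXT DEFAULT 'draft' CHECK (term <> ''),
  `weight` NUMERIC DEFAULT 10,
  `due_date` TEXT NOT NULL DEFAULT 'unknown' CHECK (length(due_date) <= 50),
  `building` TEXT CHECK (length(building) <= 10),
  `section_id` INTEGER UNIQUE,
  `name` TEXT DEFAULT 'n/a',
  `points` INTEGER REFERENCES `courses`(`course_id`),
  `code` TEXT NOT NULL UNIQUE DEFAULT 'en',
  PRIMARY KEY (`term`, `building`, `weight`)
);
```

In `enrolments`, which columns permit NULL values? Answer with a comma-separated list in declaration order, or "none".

- term: CHECK does not forbid NULL (a CHECK constraint passes when its expression is NULL) → nullable.
- building: no NOT NULL constraint applies → nullable.
- year: CHECK does not forbid NULL (a CHECK constraint passes when its expression is NULL) → nullable.
- title: UNIQUE does not imply NOT NULL → nullable.
- enrolment_id: a foreign key column may be NULL unless separately constrained → nullable.
- level: no NOT NULL constraint applies → nullable.
- gpa: declared NOT NULL → not nullable.
- weight: DEFAULT only fills an omitted column; an explicit NULL is still allowed → nullable.
- section: UNIQUE does not imply NOT NULL → nullable.
- code: no NOT NULL constraint applies → nullable.
- grade: no NOT NULL constraint applies → nullable.

term, building, year, title, enrolment_id, level, weight, section, code, grade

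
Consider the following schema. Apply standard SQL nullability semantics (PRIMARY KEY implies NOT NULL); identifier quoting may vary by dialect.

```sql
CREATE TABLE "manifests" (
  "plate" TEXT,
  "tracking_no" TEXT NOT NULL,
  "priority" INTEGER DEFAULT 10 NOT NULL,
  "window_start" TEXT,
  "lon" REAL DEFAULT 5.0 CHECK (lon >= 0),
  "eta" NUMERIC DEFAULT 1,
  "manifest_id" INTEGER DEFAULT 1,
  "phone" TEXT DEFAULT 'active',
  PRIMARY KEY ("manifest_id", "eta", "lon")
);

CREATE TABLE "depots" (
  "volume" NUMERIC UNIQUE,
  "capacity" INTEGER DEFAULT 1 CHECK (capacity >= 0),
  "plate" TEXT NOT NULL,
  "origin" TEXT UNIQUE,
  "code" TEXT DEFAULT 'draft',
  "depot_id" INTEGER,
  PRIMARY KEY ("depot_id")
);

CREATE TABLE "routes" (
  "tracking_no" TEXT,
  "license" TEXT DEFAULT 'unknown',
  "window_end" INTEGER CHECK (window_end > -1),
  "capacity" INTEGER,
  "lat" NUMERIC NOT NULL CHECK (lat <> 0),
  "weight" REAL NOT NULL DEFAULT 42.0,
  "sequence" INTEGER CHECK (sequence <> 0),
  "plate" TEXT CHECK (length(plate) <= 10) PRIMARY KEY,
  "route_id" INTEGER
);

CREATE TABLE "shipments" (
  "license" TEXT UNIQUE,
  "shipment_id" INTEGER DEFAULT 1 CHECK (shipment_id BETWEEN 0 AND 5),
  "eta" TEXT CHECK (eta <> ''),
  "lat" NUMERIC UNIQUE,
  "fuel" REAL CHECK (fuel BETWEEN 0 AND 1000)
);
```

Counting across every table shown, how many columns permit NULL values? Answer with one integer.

18

manifests: 3 nullable (plate, window_start, phone — PK (manifest_id, eta, lon) and explicit NOT NULL columns excluded).
depots: 4 nullable (volume, capacity, origin, code — PK (depot_id) and explicit NOT NULL columns excluded).
routes: 6 nullable (tracking_no, license, window_end, capacity, sequence, route_id — PK (plate) and explicit NOT NULL columns excluded).
shipments: 5 nullable (license, shipment_id, eta, lat, fuel — PK none and explicit NOT NULL columns excluded).
Total: 3 + 4 + 6 + 5 = 18.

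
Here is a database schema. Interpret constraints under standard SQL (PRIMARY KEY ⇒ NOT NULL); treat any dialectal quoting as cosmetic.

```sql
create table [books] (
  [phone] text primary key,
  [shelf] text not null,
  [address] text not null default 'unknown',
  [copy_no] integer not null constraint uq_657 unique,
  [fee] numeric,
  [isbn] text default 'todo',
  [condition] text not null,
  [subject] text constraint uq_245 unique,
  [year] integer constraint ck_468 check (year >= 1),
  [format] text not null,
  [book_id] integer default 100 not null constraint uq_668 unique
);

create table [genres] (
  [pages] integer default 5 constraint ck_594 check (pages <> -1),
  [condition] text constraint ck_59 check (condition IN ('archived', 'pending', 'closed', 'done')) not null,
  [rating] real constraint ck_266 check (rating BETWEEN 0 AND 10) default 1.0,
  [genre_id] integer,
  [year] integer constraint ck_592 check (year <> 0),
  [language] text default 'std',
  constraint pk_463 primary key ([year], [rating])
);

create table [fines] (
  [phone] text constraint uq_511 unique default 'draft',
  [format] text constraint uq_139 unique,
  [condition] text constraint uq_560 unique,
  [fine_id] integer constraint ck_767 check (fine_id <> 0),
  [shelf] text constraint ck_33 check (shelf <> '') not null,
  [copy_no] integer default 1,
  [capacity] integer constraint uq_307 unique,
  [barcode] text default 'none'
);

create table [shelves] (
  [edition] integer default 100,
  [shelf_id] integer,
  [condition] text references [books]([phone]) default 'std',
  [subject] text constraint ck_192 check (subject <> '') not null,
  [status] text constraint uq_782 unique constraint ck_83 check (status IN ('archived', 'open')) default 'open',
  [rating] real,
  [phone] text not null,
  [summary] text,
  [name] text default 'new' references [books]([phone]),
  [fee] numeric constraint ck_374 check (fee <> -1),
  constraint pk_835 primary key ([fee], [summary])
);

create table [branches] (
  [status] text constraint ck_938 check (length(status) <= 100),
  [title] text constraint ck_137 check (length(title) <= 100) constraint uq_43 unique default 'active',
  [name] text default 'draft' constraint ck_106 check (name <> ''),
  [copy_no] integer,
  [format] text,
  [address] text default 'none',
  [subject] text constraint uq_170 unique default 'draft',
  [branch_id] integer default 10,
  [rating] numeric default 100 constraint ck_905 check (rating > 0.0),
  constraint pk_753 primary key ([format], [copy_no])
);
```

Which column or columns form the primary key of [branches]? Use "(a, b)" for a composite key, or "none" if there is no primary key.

(format, copy_no)

A table-level PRIMARY KEY clause names 2 columns: format, copy_no.
This is a composite key — the combination is unique, not each column individually.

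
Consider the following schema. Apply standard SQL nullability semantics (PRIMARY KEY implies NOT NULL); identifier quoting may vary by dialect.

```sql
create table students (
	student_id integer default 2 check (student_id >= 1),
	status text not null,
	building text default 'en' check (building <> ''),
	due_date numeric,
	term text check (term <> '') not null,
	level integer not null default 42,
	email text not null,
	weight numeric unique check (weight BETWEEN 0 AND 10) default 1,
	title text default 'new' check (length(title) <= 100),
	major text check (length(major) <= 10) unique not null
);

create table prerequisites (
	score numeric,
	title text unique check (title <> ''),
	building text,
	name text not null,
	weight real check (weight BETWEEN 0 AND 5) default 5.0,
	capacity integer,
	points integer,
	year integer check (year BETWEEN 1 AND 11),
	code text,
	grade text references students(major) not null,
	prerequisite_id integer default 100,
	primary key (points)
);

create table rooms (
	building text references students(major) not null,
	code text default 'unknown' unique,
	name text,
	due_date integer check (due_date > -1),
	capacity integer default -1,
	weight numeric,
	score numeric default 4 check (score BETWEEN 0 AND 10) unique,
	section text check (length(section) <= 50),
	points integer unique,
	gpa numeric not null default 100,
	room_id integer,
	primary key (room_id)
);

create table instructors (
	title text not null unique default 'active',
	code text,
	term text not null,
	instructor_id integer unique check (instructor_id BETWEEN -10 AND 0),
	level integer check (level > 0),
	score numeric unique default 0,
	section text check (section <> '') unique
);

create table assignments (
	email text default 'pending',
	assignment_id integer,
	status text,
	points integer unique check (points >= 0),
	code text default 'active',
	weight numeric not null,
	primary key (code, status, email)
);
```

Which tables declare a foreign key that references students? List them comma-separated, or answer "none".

- prerequisites.grade references students(major).
- rooms.building references students(major).

prerequisites, rooms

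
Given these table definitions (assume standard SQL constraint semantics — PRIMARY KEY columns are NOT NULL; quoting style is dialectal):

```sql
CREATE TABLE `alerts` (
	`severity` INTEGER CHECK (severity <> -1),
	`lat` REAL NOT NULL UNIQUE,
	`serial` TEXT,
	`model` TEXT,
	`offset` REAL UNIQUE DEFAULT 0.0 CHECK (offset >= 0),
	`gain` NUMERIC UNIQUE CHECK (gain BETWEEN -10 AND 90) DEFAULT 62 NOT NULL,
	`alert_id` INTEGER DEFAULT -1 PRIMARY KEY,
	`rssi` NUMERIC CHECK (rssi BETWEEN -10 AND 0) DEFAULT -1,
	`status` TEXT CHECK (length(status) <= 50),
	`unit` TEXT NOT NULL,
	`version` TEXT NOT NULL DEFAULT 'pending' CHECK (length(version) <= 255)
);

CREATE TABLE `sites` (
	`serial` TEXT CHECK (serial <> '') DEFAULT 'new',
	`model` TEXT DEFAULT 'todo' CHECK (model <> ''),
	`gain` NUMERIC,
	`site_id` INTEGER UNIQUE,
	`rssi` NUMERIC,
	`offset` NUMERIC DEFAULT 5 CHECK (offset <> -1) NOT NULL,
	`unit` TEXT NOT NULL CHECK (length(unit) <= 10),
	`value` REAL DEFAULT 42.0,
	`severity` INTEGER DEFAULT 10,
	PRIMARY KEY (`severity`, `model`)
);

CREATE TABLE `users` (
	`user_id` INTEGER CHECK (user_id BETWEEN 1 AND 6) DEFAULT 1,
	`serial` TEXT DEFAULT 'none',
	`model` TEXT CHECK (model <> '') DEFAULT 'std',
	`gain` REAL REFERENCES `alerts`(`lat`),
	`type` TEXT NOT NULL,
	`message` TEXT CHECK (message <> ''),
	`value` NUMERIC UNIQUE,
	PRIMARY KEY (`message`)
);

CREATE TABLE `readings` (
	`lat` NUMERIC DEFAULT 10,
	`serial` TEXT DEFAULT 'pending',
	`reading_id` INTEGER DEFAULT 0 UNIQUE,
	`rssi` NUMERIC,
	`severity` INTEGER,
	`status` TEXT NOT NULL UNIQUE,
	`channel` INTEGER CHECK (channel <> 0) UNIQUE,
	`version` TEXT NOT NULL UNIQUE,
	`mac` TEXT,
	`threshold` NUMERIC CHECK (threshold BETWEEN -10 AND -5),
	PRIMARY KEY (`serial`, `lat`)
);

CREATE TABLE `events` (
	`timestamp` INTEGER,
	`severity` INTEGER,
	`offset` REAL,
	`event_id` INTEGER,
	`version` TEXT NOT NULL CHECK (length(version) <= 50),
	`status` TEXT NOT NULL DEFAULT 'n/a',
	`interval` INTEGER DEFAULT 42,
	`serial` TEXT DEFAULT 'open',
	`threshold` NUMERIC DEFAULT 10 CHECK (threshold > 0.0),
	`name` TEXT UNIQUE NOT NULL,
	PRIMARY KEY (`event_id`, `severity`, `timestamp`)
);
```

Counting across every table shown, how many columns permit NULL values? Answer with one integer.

alerts: 6 nullable (severity, serial, model, offset, rssi, status — PK (alert_id) and explicit NOT NULL columns excluded).
sites: 5 nullable (serial, gain, site_id, rssi, value — PK (severity, model) and explicit NOT NULL columns excluded).
users: 5 nullable (user_id, serial, model, gain, value — PK (message) and explicit NOT NULL columns excluded).
readings: 6 nullable (reading_id, rssi, severity, channel, mac, threshold — PK (serial, lat) and explicit NOT NULL columns excluded).
events: 4 nullable (offset, interval, serial, threshold — PK (event_id, severity, timestamp) and explicit NOT NULL columns excluded).
Total: 6 + 5 + 5 + 6 + 4 = 26.

26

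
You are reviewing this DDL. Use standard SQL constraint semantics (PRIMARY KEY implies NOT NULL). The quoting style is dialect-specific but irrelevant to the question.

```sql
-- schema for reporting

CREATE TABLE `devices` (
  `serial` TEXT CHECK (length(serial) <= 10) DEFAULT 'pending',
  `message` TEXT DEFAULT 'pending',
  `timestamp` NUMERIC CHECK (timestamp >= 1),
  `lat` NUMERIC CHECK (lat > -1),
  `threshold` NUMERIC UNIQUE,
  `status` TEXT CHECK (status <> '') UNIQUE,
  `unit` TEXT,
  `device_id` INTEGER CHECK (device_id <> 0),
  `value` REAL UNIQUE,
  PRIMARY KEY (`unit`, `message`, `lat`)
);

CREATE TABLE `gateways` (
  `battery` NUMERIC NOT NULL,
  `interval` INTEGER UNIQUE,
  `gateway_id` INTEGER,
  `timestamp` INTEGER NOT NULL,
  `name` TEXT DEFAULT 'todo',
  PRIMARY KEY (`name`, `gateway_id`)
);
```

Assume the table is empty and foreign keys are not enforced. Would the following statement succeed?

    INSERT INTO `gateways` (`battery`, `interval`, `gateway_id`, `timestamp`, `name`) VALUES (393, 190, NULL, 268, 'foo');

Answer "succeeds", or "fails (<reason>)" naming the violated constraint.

gateway_id is explicitly set to NULL, but gateway_id is part of the PRIMARY KEY (implied NOT NULL).

fails (NOT NULL on gateway_id)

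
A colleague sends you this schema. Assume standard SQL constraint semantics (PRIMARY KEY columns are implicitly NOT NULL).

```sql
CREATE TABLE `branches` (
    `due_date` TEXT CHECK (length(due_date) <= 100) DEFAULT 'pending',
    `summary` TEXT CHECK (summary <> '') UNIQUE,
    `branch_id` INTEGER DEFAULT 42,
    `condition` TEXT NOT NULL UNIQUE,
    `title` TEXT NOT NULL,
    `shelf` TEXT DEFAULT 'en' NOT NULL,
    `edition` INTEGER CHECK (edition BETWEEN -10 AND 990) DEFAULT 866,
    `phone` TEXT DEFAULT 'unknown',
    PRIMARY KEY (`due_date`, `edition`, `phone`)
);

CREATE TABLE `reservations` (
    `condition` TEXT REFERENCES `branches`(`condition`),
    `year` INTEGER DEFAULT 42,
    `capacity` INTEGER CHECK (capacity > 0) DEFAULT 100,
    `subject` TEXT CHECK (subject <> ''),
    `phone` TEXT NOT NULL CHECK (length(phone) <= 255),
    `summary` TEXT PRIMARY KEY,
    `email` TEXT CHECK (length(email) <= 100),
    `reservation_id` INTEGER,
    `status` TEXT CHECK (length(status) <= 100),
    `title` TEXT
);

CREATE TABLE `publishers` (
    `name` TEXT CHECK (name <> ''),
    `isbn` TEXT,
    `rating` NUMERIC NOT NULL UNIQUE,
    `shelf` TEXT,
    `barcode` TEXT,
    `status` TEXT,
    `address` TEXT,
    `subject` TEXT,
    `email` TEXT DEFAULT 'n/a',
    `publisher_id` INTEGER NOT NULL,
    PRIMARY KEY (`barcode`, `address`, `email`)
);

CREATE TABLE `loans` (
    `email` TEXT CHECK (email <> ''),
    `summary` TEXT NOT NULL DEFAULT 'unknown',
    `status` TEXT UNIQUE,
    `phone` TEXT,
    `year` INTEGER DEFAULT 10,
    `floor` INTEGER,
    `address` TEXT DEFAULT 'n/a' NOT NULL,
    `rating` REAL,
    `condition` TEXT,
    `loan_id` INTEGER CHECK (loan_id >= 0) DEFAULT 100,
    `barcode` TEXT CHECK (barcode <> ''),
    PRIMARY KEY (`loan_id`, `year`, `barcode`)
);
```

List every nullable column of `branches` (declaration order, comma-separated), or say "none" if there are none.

summary, branch_id

- due_date: part of the PRIMARY KEY, which implies NOT NULL → not nullable.
- summary: CHECK does not forbid NULL (a CHECK constraint passes when its expression is NULL) → nullable.
- branch_id: DEFAULT only fills an omitted column; an explicit NULL is still allowed → nullable.
- condition: declared NOT NULL → not nullable.
- title: declared NOT NULL → not nullable.
- shelf: declared NOT NULL → not nullable.
- edition: part of the PRIMARY KEY, which implies NOT NULL → not nullable.
- phone: part of the PRIMARY KEY, which implies NOT NULL → not nullable.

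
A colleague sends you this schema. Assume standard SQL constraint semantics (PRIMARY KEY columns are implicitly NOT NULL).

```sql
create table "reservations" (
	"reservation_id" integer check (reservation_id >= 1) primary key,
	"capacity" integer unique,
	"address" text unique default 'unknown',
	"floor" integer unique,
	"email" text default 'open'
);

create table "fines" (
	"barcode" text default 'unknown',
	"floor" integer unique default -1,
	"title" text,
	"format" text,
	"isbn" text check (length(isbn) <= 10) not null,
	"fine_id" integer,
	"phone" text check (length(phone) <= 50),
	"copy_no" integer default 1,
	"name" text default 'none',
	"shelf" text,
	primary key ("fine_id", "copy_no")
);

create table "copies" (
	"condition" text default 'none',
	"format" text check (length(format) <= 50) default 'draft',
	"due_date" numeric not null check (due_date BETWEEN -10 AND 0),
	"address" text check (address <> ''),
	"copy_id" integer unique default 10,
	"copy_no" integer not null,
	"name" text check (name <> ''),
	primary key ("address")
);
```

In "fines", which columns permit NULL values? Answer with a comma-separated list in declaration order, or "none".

- barcode: DEFAULT only fills an omitted column; an explicit NULL is still allowed → nullable.
- floor: UNIQUE does not imply NOT NULL → nullable.
- title: no NOT NULL constraint applies → nullable.
- format: no NOT NULL constraint applies → nullable.
- isbn: declared NOT NULL → not nullable.
- fine_id: part of the PRIMARY KEY, which implies NOT NULL → not nullable.
- phone: CHECK does not forbid NULL (a CHECK constraint passes when its expression is NULL) → nullable.
- copy_no: part of the PRIMARY KEY, which implies NOT NULL → not nullable.
- name: DEFAULT only fills an omitted column; an explicit NULL is still allowed → nullable.
- shelf: no NOT NULL constraint applies → nullable.

barcode, floor, title, format, phone, name, shelf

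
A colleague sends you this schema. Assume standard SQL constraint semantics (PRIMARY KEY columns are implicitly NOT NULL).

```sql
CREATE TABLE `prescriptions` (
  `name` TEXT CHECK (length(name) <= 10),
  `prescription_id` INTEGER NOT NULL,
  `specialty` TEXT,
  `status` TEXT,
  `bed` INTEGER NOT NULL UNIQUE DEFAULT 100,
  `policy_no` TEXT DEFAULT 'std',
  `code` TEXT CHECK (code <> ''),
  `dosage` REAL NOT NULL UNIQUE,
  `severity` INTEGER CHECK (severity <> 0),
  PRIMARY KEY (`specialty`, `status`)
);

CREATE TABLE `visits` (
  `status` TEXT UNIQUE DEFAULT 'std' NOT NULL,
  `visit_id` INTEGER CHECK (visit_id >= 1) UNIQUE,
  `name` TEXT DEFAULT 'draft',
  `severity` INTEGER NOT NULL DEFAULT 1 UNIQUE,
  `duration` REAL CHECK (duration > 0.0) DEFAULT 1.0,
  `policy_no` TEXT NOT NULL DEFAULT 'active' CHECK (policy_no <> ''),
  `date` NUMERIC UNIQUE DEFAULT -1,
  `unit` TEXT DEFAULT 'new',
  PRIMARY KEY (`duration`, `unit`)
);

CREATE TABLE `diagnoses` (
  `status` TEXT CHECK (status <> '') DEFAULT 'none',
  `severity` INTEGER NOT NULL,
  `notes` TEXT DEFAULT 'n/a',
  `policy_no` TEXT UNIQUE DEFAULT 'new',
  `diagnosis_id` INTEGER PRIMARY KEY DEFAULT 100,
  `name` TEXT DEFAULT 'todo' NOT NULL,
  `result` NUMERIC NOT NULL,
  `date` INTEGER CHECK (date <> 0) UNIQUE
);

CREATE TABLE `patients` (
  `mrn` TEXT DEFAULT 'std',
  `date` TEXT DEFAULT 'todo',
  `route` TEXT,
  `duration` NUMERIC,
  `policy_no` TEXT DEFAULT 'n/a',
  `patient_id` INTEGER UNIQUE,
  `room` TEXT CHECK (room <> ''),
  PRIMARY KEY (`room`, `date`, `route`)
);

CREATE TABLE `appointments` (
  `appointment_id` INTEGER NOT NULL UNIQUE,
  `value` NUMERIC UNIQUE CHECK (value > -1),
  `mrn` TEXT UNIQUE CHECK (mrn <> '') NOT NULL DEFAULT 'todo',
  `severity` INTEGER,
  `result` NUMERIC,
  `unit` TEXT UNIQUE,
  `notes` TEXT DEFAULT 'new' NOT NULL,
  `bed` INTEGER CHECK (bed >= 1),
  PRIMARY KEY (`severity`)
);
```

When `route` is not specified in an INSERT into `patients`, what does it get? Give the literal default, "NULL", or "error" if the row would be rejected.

route has no DEFAULT clause.
Omitting it would insert NULL, but it is part of the PRIMARY KEY, so the INSERT fails.

error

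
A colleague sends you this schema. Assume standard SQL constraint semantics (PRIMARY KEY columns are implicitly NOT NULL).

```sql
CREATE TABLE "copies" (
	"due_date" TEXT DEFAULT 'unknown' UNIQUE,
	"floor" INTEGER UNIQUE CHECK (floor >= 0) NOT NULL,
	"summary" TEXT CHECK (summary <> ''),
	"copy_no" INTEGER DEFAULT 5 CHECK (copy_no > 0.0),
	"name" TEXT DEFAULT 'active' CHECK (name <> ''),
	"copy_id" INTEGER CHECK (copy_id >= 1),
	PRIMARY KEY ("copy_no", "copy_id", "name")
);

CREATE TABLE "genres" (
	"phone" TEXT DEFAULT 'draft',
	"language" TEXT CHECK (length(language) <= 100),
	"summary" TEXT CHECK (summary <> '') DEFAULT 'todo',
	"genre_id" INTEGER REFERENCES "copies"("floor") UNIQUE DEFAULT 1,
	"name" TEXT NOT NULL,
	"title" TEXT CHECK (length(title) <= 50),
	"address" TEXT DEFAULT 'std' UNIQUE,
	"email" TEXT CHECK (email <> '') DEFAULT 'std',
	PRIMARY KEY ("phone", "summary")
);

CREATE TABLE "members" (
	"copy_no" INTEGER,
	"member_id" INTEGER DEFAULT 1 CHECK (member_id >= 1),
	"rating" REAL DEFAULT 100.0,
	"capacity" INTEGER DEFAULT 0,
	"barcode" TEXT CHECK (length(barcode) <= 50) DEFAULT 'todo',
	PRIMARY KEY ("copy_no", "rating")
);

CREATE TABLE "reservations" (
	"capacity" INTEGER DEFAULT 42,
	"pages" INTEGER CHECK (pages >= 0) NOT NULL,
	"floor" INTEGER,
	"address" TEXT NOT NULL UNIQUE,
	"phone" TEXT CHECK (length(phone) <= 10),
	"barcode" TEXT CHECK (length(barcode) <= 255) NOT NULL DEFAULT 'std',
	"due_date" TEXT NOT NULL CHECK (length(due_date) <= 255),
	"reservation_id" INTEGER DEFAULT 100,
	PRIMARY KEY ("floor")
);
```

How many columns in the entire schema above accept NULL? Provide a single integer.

13

copies: 2 nullable (due_date, summary — PK (copy_no, copy_id, name) and explicit NOT NULL columns excluded).
genres: 5 nullable (language, genre_id, title, address, email — PK (phone, summary) and explicit NOT NULL columns excluded).
members: 3 nullable (member_id, capacity, barcode — PK (copy_no, rating) and explicit NOT NULL columns excluded).
reservations: 3 nullable (capacity, phone, reservation_id — PK (floor) and explicit NOT NULL columns excluded).
Total: 2 + 5 + 3 + 3 = 13.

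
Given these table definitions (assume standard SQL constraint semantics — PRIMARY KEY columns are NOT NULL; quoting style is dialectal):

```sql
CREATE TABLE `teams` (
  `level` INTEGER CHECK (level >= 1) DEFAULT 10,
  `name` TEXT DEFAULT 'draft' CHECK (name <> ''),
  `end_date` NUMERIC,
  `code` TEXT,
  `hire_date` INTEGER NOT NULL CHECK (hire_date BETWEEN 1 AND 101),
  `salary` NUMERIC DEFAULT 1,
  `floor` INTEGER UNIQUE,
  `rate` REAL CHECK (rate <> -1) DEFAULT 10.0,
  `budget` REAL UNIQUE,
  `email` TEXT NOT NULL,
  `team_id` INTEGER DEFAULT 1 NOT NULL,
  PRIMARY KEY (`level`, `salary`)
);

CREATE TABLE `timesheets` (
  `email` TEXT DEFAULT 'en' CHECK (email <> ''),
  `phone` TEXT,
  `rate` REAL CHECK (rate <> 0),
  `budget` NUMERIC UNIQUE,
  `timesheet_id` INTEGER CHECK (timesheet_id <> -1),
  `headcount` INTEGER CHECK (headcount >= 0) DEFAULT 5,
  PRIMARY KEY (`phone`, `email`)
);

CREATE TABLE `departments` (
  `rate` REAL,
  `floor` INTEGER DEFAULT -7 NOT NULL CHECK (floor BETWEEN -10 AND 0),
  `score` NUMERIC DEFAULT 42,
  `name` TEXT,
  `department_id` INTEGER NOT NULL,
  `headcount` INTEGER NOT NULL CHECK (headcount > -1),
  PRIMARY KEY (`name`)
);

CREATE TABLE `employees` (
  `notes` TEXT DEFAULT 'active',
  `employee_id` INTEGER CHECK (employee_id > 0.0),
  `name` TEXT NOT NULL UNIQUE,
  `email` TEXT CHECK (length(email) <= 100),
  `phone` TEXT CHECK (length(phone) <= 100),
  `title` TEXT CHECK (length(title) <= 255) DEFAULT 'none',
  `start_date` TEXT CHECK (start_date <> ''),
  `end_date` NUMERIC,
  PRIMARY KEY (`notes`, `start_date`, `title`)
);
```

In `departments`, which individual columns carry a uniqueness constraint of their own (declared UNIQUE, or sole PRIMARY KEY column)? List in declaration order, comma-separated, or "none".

- rate: no UNIQUE or single-column PK constraint.
- floor: no UNIQUE or single-column PK constraint.
- score: no UNIQUE or single-column PK constraint.
- name: single-column PRIMARY KEY → unique.
- department_id: no UNIQUE or single-column PK constraint.
- headcount: no UNIQUE or single-column PK constraint.

name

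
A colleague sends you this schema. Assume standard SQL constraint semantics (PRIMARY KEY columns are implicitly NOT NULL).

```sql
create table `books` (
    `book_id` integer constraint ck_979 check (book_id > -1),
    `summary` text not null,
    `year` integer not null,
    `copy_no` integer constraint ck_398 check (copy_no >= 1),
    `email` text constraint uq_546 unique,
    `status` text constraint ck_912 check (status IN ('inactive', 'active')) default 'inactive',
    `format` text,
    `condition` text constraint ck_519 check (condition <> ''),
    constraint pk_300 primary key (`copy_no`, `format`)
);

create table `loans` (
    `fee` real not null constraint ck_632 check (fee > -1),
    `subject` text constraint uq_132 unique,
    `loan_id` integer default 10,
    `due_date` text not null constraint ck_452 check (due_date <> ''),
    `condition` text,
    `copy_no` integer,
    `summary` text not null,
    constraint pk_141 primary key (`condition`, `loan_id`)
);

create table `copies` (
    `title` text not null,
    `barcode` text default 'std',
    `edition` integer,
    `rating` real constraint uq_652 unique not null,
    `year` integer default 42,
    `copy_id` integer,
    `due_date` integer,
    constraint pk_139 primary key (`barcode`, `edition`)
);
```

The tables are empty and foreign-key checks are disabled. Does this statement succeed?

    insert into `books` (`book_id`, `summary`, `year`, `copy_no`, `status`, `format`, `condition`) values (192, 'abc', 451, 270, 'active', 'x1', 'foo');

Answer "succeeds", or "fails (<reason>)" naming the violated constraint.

NOT NULL columns: copy_no is supplied; format is supplied; summary is supplied; year is supplied.
CHECK constraints: 192 satisfies (book_id > -1); 270 satisfies (copy_no >= 1); 'active' satisfies (status IN ('inactive', 'active')); 'foo' satisfies (condition <> '').
No constraint is violated.

succeeds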